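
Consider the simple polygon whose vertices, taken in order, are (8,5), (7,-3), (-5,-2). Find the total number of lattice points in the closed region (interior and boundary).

The shoelace formula gives twice the area as |(8·(-3) − 7·5) + (7·(-2) − (-5)·(-3)) + ((-5)·5 − 8·(-2))| = 97, so the area is 48.5.
The number of boundary lattice points is Σ gcd(|Δx|,|Δy|) = gcd(1,8) + gcd(12,1) + gcd(13,7) = 1+1+1 = 3.
Pick's theorem gives I = A − B/2 + 1 = 48.5 − 3/2 + 1 = 48, so the closed region contains I + B = 48 + 3 = 51 lattice points.

51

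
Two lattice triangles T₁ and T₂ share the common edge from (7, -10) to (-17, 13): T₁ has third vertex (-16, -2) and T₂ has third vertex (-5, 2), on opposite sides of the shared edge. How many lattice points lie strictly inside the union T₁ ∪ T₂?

The union is the simple quadrilateral with vertices (7, -10), (-16, -2), (-17, 13), (-5, 2) in order.
Using the shoelace formula, 2A = |(7·(-2) − (-16)·(-10)) + ((-16)·13 − (-17)·(-2)) + ((-17)·2 − (-5)·13) + ((-5)·(-10) − 7·2)| = 349, so the area is 174.5.
Along each edge there are gcd(|Δx|,|Δy|)+1 lattice points, so counting each shared vertex once the boundary has gcd(23,8) + gcd(1,15) + gcd(12,11) + gcd(12,12) = 1+1+1+12 = 15.
By Pick's theorem I = A − B/2 + 1 = 174.5 − 15/2 + 1 = 168.

168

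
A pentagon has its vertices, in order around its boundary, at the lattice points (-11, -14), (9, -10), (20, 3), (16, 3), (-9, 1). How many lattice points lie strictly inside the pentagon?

323

The shoelace formula gives twice the area as |[(-11)·(-10) − 9·(-14)] + [9·3 − 20·(-10)] + [20·3 − 16·3] + [16·1 − (-9)·3] + [(-9)·(-14) − (-11)·1]| = 655, so the area is 655/2.
The number of boundary lattice points is Σ gcd(|Δx|,|Δy|) = gcd(20,4) + gcd(11,13) + gcd(4,0) + gcd(25,2) + gcd(2,15) = 4+1+4+1+1 = 11.
By Pick's theorem A = I + B/2 − 1, so I = 655/2 − 11/2 + 1 = 323.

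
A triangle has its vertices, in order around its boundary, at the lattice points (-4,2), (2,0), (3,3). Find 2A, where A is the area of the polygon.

By the shoelace formula, twice the signed area is |((-4)·0 − 2·2) + (2·3 − 3·0) + (3·2 − (-4)·3)| = 20, so the area is 10.

20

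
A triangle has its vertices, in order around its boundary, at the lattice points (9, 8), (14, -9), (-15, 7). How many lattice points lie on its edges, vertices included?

3

Along each edge there are gcd(|Δx|,|Δy|)+1 lattice points, so counting each shared vertex once the boundary has gcd(5,17) + gcd(29,16) + gcd(24,1) = 1+1+1 = 3.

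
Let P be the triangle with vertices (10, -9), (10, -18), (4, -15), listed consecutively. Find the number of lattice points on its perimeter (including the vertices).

Summing gcd(|Δx|,|Δy|) over the edges gives the boundary count: gcd(0,9) + gcd(6,3) + gcd(6,6) = 9+3+6 = 18.

18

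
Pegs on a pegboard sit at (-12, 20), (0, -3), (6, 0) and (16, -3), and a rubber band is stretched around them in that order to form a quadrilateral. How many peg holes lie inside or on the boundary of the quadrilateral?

164

By the shoelace formula, twice the signed area is |[(-12)·(-3) − 0·20] + [0·0 − 6·(-3)] + [6·(-3) − 16·0] + [16·20 − (-12)·(-3)]| = 320, so the area is 160.
Summing gcd(|Δx|,|Δy|) over the edges gives the boundary count: gcd(12,23) + gcd(6,3) + gcd(10,3) + gcd(28,23) = 1+3+1+1 = 6.
Pick's theorem gives I = A − B/2 + 1 = 160 − 6/2 + 1 = 158, so the closed region contains I + B = 158 + 6 = 164 lattice points.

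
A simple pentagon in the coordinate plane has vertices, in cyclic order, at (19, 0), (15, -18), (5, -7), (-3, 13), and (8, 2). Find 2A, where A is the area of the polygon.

By the shoelace formula, twice the signed area is |(19·(-18) − 15·0) + (15·(-7) − 5·(-18)) + (5·13 − (-3)·(-7)) + ((-3)·2 − 8·13) + (8·0 − 19·2)| = 461, so the area is 461/2.

461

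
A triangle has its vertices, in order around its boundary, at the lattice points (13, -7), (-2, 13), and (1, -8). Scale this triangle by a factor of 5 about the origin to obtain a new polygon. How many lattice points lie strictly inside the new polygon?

3166

Using the shoelace formula, 2A = |(13·13 − (-2)·(-7)) + ((-2)·(-8) − 1·13) + (1·(-7) − 13·(-8))| = 255, so the area is 255/2.
The number of boundary lattice points is Σ gcd(|Δx|,|Δy|) = gcd(15,20) + gcd(3,21) + gcd(12,1) = 5+3+1 = 9.
Scaling by 5 multiplies the area by 5² = 25 (so the new area is 3187.5) and multiplies the boundary lattice-point count by 5, giving 45.
By Pick's theorem, the interior count of the dilated polygon is 3187.5 − 45/2 + 1 = 3166.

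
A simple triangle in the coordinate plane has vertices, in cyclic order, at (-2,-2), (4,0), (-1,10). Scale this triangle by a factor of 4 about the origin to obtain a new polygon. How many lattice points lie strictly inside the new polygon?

The shoelace formula gives twice the area as |((-2)·0 − 4·(-2)) + (4·10 − (-1)·0) + ((-1)·(-2) − (-2)·10)| = 70, so the area is 35.
Summing gcd(|Δx|,|Δy|) over the edges gives the boundary count: gcd(6,2) + gcd(5,10) + gcd(1,12) = 2+5+1 = 8.
Scaling by 4 multiplies the area by 4² = 16 (so the new area is 560) and multiplies the boundary lattice-point count by 4, giving 32.
By Pick's theorem, the interior count of the dilated polygon is 560 − 32/2 + 1 = 545.

545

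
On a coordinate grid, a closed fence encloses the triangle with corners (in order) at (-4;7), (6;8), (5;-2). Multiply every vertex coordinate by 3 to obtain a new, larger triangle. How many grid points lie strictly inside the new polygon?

The shoelace formula gives twice the area as |((-4)·8 − 6·7) + (6·(-2) − 5·8) + (5·7 − (-4)·(-2))| = 99, so the area is 99/2.
Along each edge there are gcd(|Δx|,|Δy|)+1 lattice points, so counting each shared vertex once the boundary has gcd(10,1) + gcd(1,10) + gcd(9,9) = 1+1+9 = 11.
Scaling by 3 multiplies the area by 3² = 9 (so the new area is 445.5) and multiplies the boundary lattice-point count by 3, giving 33.
By Pick's theorem, the interior count of the dilated polygon is 445.5 − 33/2 + 1 = 430.

430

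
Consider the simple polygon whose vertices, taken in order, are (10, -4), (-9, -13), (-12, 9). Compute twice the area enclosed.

445

By the shoelace formula, twice the signed area is |(10·(-13) − (-9)·(-4)) + ((-9)·9 − (-12)·(-13)) + ((-12)·(-4) − 10·9)| = 445, so the area is 445/2.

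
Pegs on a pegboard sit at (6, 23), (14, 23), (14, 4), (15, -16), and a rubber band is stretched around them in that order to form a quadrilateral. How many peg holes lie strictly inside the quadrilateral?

Using the shoelace formula, 2A = |[6·23 − 14·23] + [14·4 − 14·23] + [14·(-16) − 15·4] + [15·23 − 6·(-16)]| = 293, so the area is 146.5.
The number of boundary lattice points is Σ gcd(|Δx|,|Δy|) = gcd(8,0) + gcd(0,19) + gcd(1,20) + gcd(9,39) = 8+19+1+3 = 31.
Pick's theorem gives I = A − B/2 + 1 = 146.5 − 31/2 + 1 = 132.

132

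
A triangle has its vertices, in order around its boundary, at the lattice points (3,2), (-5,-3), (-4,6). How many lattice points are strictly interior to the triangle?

Using the shoelace formula, 2A = |(3·(-3) − (-5)·2) + ((-5)·6 − (-4)·(-3)) + ((-4)·2 − 3·6)| = 67, so the area is 33.5.
Summing gcd(|Δx|,|Δy|) over the edges gives the boundary count: gcd(8,5) + gcd(1,9) + gcd(7,4) = 1+1+1 = 3.
Pick's theorem gives I = A − B/2 + 1 = 33.5 − 3/2 + 1 = 33.

33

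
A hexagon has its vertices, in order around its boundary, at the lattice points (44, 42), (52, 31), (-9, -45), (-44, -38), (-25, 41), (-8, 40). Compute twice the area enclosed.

10041

By the shoelace formula, twice the signed area is |[44·31 − 52·42] + [52·(-45) − (-9)·31] + [(-9)·(-38) − (-44)·(-45)] + [(-44)·41 − (-25)·(-38)] + [(-25)·40 − (-8)·41] + [(-8)·42 − 44·40]| = 10041, so the area is 5020.5.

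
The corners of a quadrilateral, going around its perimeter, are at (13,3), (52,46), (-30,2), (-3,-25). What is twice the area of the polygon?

Using the shoelace formula, 2A = |[13·46 − 52·3] + [52·2 − (-30)·46] + [(-30)·(-25) − (-3)·2] + [(-3)·3 − 13·(-25)]| = 2998, so the area is 1499.

2998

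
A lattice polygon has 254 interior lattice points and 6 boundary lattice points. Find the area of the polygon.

256

By Pick's theorem, A = I + B/2 − 1 = 254 + 6/2 − 1 = 256.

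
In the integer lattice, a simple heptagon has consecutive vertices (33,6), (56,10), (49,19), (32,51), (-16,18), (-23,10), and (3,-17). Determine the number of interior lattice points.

The shoelace formula gives twice the area as |(33·10 − 56·6) + (56·19 − 49·10) + (49·51 − 32·19) + (32·18 − (-16)·51) + ((-16)·10 − (-23)·18) + ((-23)·(-17) − 3·10) + (3·6 − 33·(-17))| = 5045, so the area is 5045/2.
The number of boundary lattice points is Σ gcd(|Δx|,|Δy|) = gcd(23,4) + gcd(7,9) + gcd(17,32) + gcd(48,33) + gcd(7,8) + gcd(26,27) + gcd(30,23) = 1+1+1+3+1+1+1 = 9.
Pick's theorem gives I = A − B/2 + 1 = 5045/2 − 9/2 + 1 = 2519.

2519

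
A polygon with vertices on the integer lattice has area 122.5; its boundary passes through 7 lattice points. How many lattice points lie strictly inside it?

120

Pick's theorem A = I + B/2 − 1 rearranges to I = A − B/2 + 1 = 122.5 − 7/2 + 1 = 120.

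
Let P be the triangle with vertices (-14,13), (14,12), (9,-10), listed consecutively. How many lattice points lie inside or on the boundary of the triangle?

Using the shoelace formula, 2A = |((-14)·12 − 14·13) + (14·(-10) − 9·12) + (9·13 − (-14)·(-10))| = 621, so the area is 310.5.
Summing gcd(|Δx|,|Δy|) over the edges gives the boundary count: gcd(28,1) + gcd(5,22) + gcd(23,23) = 1+1+23 = 25.
Pick's theorem gives I = A − B/2 + 1 = 310.5 − 25/2 + 1 = 299, so the closed region contains I + B = 299 + 25 = 324 lattice points.

324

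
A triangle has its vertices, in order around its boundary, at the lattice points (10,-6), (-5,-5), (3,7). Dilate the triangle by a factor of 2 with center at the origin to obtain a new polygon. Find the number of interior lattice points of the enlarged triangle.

371

The shoelace formula gives twice the area as |[10·(-5) − (-5)·(-6)] + [(-5)·7 − 3·(-5)] + [3·(-6) − 10·7]| = 188, so the area is 94.
Summing gcd(|Δx|,|Δy|) over the edges gives the boundary count: gcd(15,1) + gcd(8,12) + gcd(7,13) = 1+4+1 = 6.
Scaling by 2 multiplies the area by 2² = 4 (so the new area is 376) and multiplies the boundary lattice-point count by 2, giving 12.
By Pick's theorem, the interior count of the dilated polygon is 376 − 12/2 + 1 = 371.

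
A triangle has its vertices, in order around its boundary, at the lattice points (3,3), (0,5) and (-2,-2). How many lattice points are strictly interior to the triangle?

10

By the shoelace formula, twice the signed area is |(3·5 − 0·3) + (0·(-2) − (-2)·5) + ((-2)·3 − 3·(-2))| = 25, so the area is 25/2.
Along each edge there are gcd(|Δx|,|Δy|)+1 lattice points, so counting each shared vertex once the boundary has gcd(3,2) + gcd(2,7) + gcd(5,5) = 1+1+5 = 7.
By Pick's theorem A = I + B/2 − 1, so I = 25/2 − 7/2 + 1 = 10.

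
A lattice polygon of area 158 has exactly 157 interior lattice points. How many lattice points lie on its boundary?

Pick's theorem gives A = I + B/2 − 1, so B = 2(A − I + 1) = 2(158 − 157 + 1) = 4.

4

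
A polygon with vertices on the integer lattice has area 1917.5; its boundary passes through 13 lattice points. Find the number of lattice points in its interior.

From Pick's theorem, I = A − B/2 + 1 = 1917.5 − 13/2 + 1 = 1912.

1912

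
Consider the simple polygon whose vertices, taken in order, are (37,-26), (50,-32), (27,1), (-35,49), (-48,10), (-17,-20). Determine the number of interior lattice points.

3340

The shoelace formula gives twice the area as |(37·(-32) − 50·(-26)) + (50·1 − 27·(-32)) + (27·49 − (-35)·1) + ((-35)·10 − (-48)·49) + ((-48)·(-20) − (-17)·10) + ((-17)·(-26) − 37·(-20))| = 6702, so the area is 3351.
Along each edge there are gcd(|Δx|,|Δy|)+1 lattice points, so counting each shared vertex once the boundary has gcd(13,6) + gcd(23,33) + gcd(62,48) + gcd(13,39) + gcd(31,30) + gcd(54,6) = 1+1+2+13+1+6 = 24.
Pick's theorem gives I = A − B/2 + 1 = 3351 − 24/2 + 1 = 3340.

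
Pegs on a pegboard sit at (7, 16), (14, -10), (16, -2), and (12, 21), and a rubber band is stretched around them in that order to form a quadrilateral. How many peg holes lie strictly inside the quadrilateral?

Using the shoelace formula, 2A = |[7·(-10) − 14·16] + [14·(-2) − 16·(-10)] + [16·21 − 12·(-2)] + [12·16 − 7·21]| = 243, so the area is 243/2.
Summing gcd(|Δx|,|Δy|) over the edges gives the boundary count: gcd(7,26) + gcd(2,8) + gcd(4,23) + gcd(5,5) = 1+2+1+5 = 9.
By Pick's theorem A = I + B/2 − 1, so I = 243/2 − 9/2 + 1 = 118.

118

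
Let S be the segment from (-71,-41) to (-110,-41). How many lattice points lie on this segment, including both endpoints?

The number of lattice points on a segment between lattice points is gcd(|Δx|,|Δy|) + 1 = gcd(39,0) + 1 = 39 + 1 = 40.

40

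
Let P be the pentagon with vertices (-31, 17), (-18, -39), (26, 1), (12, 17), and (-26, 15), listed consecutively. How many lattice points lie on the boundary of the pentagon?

10

Summing gcd(|Δx|,|Δy|) over the edges gives the boundary count: gcd(13,56) + gcd(44,40) + gcd(14,16) + gcd(38,2) + gcd(5,2) = 1+4+2+2+1 = 10.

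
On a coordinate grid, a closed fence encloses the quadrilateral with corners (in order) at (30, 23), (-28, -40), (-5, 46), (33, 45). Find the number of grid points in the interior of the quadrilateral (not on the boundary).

By the shoelace formula, twice the signed area is |[30·(-40) − (-28)·23] + [(-28)·46 − (-5)·(-40)] + [(-5)·45 − 33·46] + [33·23 − 30·45]| = 4378, so the area is 2189.
The number of boundary lattice points is Σ gcd(|Δx|,|Δy|) = gcd(58,63) + gcd(23,86) + gcd(38,1) + gcd(3,22) = 1+1+1+1 = 4.
Pick's theorem gives I = A − B/2 + 1 = 2189 − 4/2 + 1 = 2188.

2188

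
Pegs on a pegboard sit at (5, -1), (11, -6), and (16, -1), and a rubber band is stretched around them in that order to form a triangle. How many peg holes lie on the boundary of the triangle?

17

The number of boundary lattice points is Σ gcd(|Δx|,|Δy|) = gcd(6,5) + gcd(5,5) + gcd(11,0) = 1+5+11 = 17.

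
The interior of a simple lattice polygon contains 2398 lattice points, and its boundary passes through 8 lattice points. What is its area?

By Pick's theorem, A = I + B/2 − 1 = 2398 + 8/2 − 1 = 2401.

2401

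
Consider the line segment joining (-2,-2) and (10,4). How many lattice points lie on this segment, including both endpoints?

7

The number of lattice points on a segment between lattice points is gcd(|Δx|,|Δy|) + 1 = gcd(12,6) + 1 = 6 + 1 = 7.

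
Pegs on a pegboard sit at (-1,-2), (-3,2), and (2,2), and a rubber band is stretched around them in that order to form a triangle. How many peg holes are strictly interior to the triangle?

The shoelace formula gives twice the area as |[(-1)·2 − (-3)·(-2)] + [(-3)·2 − 2·2] + [2·(-2) − (-1)·2]| = 20, so the area is 10.
The number of boundary lattice points is Σ gcd(|Δx|,|Δy|) = gcd(2,4) + gcd(5,0) + gcd(3,4) = 2+5+1 = 8.
By Pick's theorem A = I + B/2 − 1, so I = 10 − 8/2 + 1 = 7.

7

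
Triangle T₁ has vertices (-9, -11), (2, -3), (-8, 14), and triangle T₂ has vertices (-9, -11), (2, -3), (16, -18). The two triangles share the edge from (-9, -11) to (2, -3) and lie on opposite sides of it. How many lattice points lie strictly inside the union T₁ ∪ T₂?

The union is the simple quadrilateral with vertices (-9, -11), (-8, 14), (2, -3), (16, -18) in order.
By the shoelace formula, twice the signed area is |((-9)·14 − (-8)·(-11)) + ((-8)·(-3) − 2·14) + (2·(-18) − 16·(-3)) + (16·(-11) − (-9)·(-18))| = 544, so the area is 272.
The number of boundary lattice points is Σ gcd(|Δx|,|Δy|) = gcd(1,25) + gcd(10,17) + gcd(14,15) + gcd(25,7) = 1+1+1+1 = 4.
By Pick's theorem I = A − B/2 + 1 = 272 − 4/2 + 1 = 271.

271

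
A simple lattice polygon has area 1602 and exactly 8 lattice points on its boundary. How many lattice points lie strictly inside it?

1599

Pick's theorem A = I + B/2 − 1 rearranges to I = A − B/2 + 1 = 1602 − 8/2 + 1 = 1599.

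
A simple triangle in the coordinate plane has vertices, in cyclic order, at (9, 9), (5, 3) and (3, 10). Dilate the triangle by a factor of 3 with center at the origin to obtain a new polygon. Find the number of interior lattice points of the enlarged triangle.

Using the shoelace formula, 2A = |(9·3 − 5·9) + (5·10 − 3·3) + (3·9 − 9·10)| = 40, so the area is 20.
Along each edge there are gcd(|Δx|,|Δy|)+1 lattice points, so counting each shared vertex once the boundary has gcd(4,6) + gcd(2,7) + gcd(6,1) = 2+1+1 = 4.
Scaling by 3 multiplies the area by 3² = 9 (so the new area is 180) and multiplies the boundary lattice-point count by 3, giving 12.
By Pick's theorem, the interior count of the dilated polygon is 180 − 12/2 + 1 = 175.

175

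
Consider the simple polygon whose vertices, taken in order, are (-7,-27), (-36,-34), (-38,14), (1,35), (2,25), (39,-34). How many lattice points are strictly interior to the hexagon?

3123

The shoelace formula gives twice the area as |[(-7)·(-34) − (-36)·(-27)] + [(-36)·14 − (-38)·(-34)] + [(-38)·35 − 1·14] + [1·25 − 2·35] + [2·(-34) − 39·25] + [39·(-27) − (-7)·(-34)]| = 6253, so the area is 6253/2.
Along each edge there are gcd(|Δx|,|Δy|)+1 lattice points, so counting each shared vertex once the boundary has gcd(29,7) + gcd(2,48) + gcd(39,21) + gcd(1,10) + gcd(37,59) + gcd(46,7) = 1+2+3+1+1+1 = 9.
Pick's theorem gives I = A − B/2 + 1 = 6253/2 − 9/2 + 1 = 3123.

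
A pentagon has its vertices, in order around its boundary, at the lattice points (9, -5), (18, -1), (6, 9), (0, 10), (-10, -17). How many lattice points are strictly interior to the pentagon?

304

The shoelace formula gives twice the area as |(9·(-1) − 18·(-5)) + (18·9 − 6·(-1)) + (6·10 − 0·9) + (0·(-17) − (-10)·10) + ((-10)·(-5) − 9·(-17))| = 612, so the area is 306.
The number of boundary lattice points is Σ gcd(|Δx|,|Δy|) = gcd(9,4) + gcd(12,10) + gcd(6,1) + gcd(10,27) + gcd(19,12) = 1+2+1+1+1 = 6.
By Pick's theorem A = I + B/2 − 1, so I = 306 − 6/2 + 1 = 304.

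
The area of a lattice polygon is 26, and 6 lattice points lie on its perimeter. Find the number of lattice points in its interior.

Pick's theorem A = I + B/2 − 1 rearranges to I = A − B/2 + 1 = 26 − 6/2 + 1 = 24.

24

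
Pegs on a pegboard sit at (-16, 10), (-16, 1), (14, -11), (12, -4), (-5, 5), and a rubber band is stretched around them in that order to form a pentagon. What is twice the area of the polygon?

452

Using the shoelace formula, 2A = |[(-16)·1 − (-16)·10] + [(-16)·(-11) − 14·1] + [14·(-4) − 12·(-11)] + [12·5 − (-5)·(-4)] + [(-5)·10 − (-16)·5]| = 452, so the area is 226.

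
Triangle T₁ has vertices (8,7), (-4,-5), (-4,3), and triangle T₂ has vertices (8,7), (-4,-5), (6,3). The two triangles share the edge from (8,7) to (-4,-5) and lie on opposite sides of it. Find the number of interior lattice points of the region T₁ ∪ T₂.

The union is the simple quadrilateral with vertices (8,7), (-4,3), (-4,-5), (6,3) in order.
The shoelace formula gives twice the area as |[8·3 − (-4)·7] + [(-4)·(-5) − (-4)·3] + [(-4)·3 − 6·(-5)] + [6·7 − 8·3]| = 120, so the area is 60.
Summing gcd(|Δx|,|Δy|) over the edges gives the boundary count: gcd(12,4) + gcd(0,8) + gcd(10,8) + gcd(2,4) = 4+8+2+2 = 16.
By Pick's theorem I = A − B/2 + 1 = 60 − 16/2 + 1 = 53.

53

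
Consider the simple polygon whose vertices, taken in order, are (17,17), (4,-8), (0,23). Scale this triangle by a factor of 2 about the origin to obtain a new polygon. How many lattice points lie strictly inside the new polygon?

1004

By the shoelace formula, twice the signed area is |(17·(-8) − 4·17) + (4·23 − 0·(-8)) + (0·17 − 17·23)| = 503, so the area is 251.5.
Along each edge there are gcd(|Δx|,|Δy|)+1 lattice points, so counting each shared vertex once the boundary has gcd(13,25) + gcd(4,31) + gcd(17,6) = 1+1+1 = 3.
Scaling by 2 multiplies the area by 2² = 4 (so the new area is 1006) and multiplies the boundary lattice-point count by 2, giving 6.
By Pick's theorem, the interior count of the dilated polygon is 1006 − 6/2 + 1 = 1004.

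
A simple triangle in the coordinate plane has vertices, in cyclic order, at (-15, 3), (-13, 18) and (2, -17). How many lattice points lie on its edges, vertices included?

The number of boundary lattice points is Σ gcd(|Δx|,|Δy|) = gcd(2,15) + gcd(15,35) + gcd(17,20) = 1+5+1 = 7.

7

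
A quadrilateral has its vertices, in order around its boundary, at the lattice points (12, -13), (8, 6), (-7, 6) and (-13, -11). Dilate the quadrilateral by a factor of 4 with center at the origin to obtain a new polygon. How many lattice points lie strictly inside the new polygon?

5741

The shoelace formula gives twice the area as |[12·6 − 8·(-13)] + [8·6 − (-7)·6] + [(-7)·(-11) − (-13)·6] + [(-13)·(-13) − 12·(-11)]| = 722, so the area is 361.
Along each edge there are gcd(|Δx|,|Δy|)+1 lattice points, so counting each shared vertex once the boundary has gcd(4,19) + gcd(15,0) + gcd(6,17) + gcd(25,2) = 1+15+1+1 = 18.
Scaling by 4 multiplies the area by 4² = 16 (so the new area is 5776) and multiplies the boundary lattice-point count by 4, giving 72.
By Pick's theorem, the interior count of the dilated polygon is 5776 − 72/2 + 1 = 5741.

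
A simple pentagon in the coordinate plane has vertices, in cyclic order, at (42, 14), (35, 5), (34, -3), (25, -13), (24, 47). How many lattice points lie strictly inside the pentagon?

534

Using the shoelace formula, 2A = |(42·5 − 35·14) + (35·(-3) − 34·5) + (34·(-13) − 25·(-3)) + (25·47 − 24·(-13)) + (24·14 − 42·47)| = 1073, so the area is 536.5.
Along each edge there are gcd(|Δx|,|Δy|)+1 lattice points, so counting each shared vertex once the boundary has gcd(7,9) + gcd(1,8) + gcd(9,10) + gcd(1,60) + gcd(18,33) = 1+1+1+1+3 = 7.
By Pick's theorem A = I + B/2 − 1, so I = 536.5 − 7/2 + 1 = 534.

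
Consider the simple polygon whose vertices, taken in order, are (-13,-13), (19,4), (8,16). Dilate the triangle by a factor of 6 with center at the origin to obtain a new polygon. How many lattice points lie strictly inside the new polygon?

The shoelace formula gives twice the area as |[(-13)·4 − 19·(-13)] + [19·16 − 8·4] + [8·(-13) − (-13)·16]| = 571, so the area is 571/2.
Summing gcd(|Δx|,|Δy|) over the edges gives the boundary count: gcd(32,17) + gcd(11,12) + gcd(21,29) = 1+1+1 = 3.
Scaling by 6 multiplies the area by 6² = 36 (so the new area is 10278) and multiplies the boundary lattice-point count by 6, giving 18.
By Pick's theorem, the interior count of the dilated polygon is 10278 − 18/2 + 1 = 10270.

10270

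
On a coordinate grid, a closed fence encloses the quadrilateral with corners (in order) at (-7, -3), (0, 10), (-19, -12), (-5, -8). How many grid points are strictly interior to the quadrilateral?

By the shoelace formula, twice the signed area is |[(-7)·10 − 0·(-3)] + [0·(-12) − (-19)·10] + [(-19)·(-8) − (-5)·(-12)] + [(-5)·(-3) − (-7)·(-8)]| = 171, so the area is 171/2.
The number of boundary lattice points is Σ gcd(|Δx|,|Δy|) = gcd(7,13) + gcd(19,22) + gcd(14,4) + gcd(2,5) = 1+1+2+1 = 5.
Pick's theorem gives I = A − B/2 + 1 = 171/2 − 5/2 + 1 = 84.

84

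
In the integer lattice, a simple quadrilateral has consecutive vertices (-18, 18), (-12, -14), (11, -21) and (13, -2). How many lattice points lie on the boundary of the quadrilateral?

5

Along each edge there are gcd(|Δx|,|Δy|)+1 lattice points, so counting each shared vertex once the boundary has gcd(6,32) + gcd(23,7) + gcd(2,19) + gcd(31,20) = 2+1+1+1 = 5.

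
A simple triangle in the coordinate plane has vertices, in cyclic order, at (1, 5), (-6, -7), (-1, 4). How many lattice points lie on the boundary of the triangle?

3

Summing gcd(|Δx|,|Δy|) over the edges gives the boundary count: gcd(7,12) + gcd(5,11) + gcd(2,1) = 1+1+1 = 3.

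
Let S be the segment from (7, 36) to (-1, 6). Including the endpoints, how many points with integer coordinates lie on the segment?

The number of lattice points on a segment between lattice points is gcd(|Δx|,|Δy|) + 1 = gcd(8,30) + 1 = 2 + 1 = 3.

3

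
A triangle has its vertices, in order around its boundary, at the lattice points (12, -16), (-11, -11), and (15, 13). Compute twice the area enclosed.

682

By the shoelace formula, twice the signed area is |[12·(-11) − (-11)·(-16)] + [(-11)·13 − 15·(-11)] + [15·(-16) − 12·13]| = 682, so the area is 341.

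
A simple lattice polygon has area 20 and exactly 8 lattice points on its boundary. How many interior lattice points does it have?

17

From Pick's theorem, I = A − B/2 + 1 = 20 − 8/2 + 1 = 17.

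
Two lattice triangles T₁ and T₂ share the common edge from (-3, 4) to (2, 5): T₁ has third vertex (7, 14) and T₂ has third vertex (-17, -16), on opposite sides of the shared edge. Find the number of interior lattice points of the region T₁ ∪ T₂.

57

The union is the simple quadrilateral with vertices (-3, 4), (7, 14), (2, 5), (-17, -16) in order.
The shoelace formula gives twice the area as |((-3)·14 − 7·4) + (7·5 − 2·14) + (2·(-16) − (-17)·5) + ((-17)·4 − (-3)·(-16))| = 126, so the area is 63.
Along each edge there are gcd(|Δx|,|Δy|)+1 lattice points, so counting each shared vertex once the boundary has gcd(10,10) + gcd(5,9) + gcd(19,21) + gcd(14,20) = 10+1+1+2 = 14.
By Pick's theorem I = A − B/2 + 1 = 63 − 14/2 + 1 = 57.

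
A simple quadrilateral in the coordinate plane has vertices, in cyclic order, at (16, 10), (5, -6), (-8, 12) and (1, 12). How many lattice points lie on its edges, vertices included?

12

Summing gcd(|Δx|,|Δy|) over the edges gives the boundary count: gcd(11,16) + gcd(13,18) + gcd(9,0) + gcd(15,2) = 1+1+9+1 = 12.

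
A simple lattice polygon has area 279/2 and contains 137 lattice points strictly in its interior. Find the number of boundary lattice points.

7

Pick's theorem gives A = I + B/2 − 1, so B = 2(A − I + 1) = 2(279/2 − 137 + 1) = 7.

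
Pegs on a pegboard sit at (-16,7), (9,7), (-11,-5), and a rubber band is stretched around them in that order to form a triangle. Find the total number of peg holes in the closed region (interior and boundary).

By the shoelace formula, twice the signed area is |((-16)·7 − 9·7) + (9·(-5) − (-11)·7) + ((-11)·7 − (-16)·(-5))| = 300, so the area is 150.
Along each edge there are gcd(|Δx|,|Δy|)+1 lattice points, so counting each shared vertex once the boundary has gcd(25,0) + gcd(20,12) + gcd(5,12) = 25+4+1 = 30.
Pick's theorem gives I = A − B/2 + 1 = 150 − 30/2 + 1 = 136, so the closed region contains I + B = 136 + 30 = 166 lattice points.

166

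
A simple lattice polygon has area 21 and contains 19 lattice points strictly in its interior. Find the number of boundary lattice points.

Pick's theorem gives A = I + B/2 − 1, so B = 2(A − I + 1) = 2(21 − 19 + 1) = 6.

6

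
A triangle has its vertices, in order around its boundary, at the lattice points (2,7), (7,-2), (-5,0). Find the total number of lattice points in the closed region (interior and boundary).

55

By the shoelace formula, twice the signed area is |(2·(-2) − 7·7) + (7·0 − (-5)·(-2)) + ((-5)·7 − 2·0)| = 98, so the area is 49.
Along each edge there are gcd(|Δx|,|Δy|)+1 lattice points, so counting each shared vertex once the boundary has gcd(5,9) + gcd(12,2) + gcd(7,7) = 1+2+7 = 10.
Pick's theorem gives I = A − B/2 + 1 = 49 − 10/2 + 1 = 45, so the closed region contains I + B = 45 + 10 = 55 lattice points.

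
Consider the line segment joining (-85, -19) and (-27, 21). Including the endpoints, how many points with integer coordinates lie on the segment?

The number of lattice points on a segment between lattice points is gcd(|Δx|,|Δy|) + 1 = gcd(58,40) + 1 = 2 + 1 = 3.

3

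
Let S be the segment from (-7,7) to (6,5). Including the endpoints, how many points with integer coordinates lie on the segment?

2

The number of lattice points on a segment between lattice points is gcd(|Δx|,|Δy|) + 1 = gcd(13,2) + 1 = 1 + 1 = 2.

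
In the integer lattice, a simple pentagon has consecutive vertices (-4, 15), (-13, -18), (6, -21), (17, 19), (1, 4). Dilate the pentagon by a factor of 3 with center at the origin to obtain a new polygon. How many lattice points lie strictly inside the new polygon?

Using the shoelace formula, 2A = |[(-4)·(-18) − (-13)·15] + [(-13)·(-21) − 6·(-18)] + [6·19 − 17·(-21)] + [17·4 − 1·19] + [1·15 − (-4)·4]| = 1199, so the area is 1199/2.
The number of boundary lattice points is Σ gcd(|Δx|,|Δy|) = gcd(9,33) + gcd(19,3) + gcd(11,40) + gcd(16,15) + gcd(5,11) = 3+1+1+1+1 = 7.
Scaling by 3 multiplies the area by 3² = 9 (so the new area is 5395.5) and multiplies the boundary lattice-point count by 3, giving 21.
By Pick's theorem, the interior count of the dilated polygon is 5395.5 − 21/2 + 1 = 5386.

5386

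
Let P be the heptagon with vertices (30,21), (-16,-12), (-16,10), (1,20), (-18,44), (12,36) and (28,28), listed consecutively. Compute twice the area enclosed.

2402

The shoelace formula gives twice the area as |(30·(-12) − (-16)·21) + ((-16)·10 − (-16)·(-12)) + ((-16)·20 − 1·10) + (1·44 − (-18)·20) + ((-18)·36 − 12·44) + (12·28 − 28·36) + (28·21 − 30·28)| = 2402, so the area is 1201.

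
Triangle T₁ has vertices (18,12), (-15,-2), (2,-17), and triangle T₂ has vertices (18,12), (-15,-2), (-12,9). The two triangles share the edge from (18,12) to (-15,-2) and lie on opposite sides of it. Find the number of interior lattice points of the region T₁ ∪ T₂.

525

The union is the simple quadrilateral with vertices (18,12), (2,-17), (-15,-2), (-12,9) in order.
By the shoelace formula, twice the signed area is |(18·(-17) − 2·12) + (2·(-2) − (-15)·(-17)) + ((-15)·9 − (-12)·(-2)) + ((-12)·12 − 18·9)| = 1054, so the area is 527.
Along each edge there are gcd(|Δx|,|Δy|)+1 lattice points, so counting each shared vertex once the boundary has gcd(16,29) + gcd(17,15) + gcd(3,11) + gcd(30,3) = 1+1+1+3 = 6.
By Pick's theorem I = A − B/2 + 1 = 527 − 6/2 + 1 = 525.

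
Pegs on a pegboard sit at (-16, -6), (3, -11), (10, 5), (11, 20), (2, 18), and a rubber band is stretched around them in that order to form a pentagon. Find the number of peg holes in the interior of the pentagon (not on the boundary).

445

By the shoelace formula, twice the signed area is |((-16)·(-11) − 3·(-6)) + (3·5 − 10·(-11)) + (10·20 − 11·5) + (11·18 − 2·20) + (2·(-6) − (-16)·18)| = 898, so the area is 449.
Summing gcd(|Δx|,|Δy|) over the edges gives the boundary count: gcd(19,5) + gcd(7,16) + gcd(1,15) + gcd(9,2) + gcd(18,24) = 1+1+1+1+6 = 10.
Pick's theorem gives I = A − B/2 + 1 = 449 − 10/2 + 1 = 445.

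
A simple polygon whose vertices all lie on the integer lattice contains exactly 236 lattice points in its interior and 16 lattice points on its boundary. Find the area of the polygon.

243

Pick's theorem states A = I + B/2 − 1, so A = 236 + 16/2 − 1 = 243.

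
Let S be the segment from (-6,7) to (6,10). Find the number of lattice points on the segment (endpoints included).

4

The number of lattice points on a segment between lattice points is gcd(|Δx|,|Δy|) + 1 = gcd(12,3) + 1 = 3 + 1 = 4.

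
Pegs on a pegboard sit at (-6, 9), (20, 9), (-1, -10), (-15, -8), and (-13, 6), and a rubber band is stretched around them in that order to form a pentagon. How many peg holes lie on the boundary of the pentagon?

The number of boundary lattice points is Σ gcd(|Δx|,|Δy|) = gcd(26,0) + gcd(21,19) + gcd(14,2) + gcd(2,14) + gcd(7,3) = 26+1+2+2+1 = 32.

32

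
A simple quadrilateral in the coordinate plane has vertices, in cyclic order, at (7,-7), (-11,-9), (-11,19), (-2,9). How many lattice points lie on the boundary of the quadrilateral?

Summing gcd(|Δx|,|Δy|) over the edges gives the boundary count: gcd(18,2) + gcd(0,28) + gcd(9,10) + gcd(9,16) = 2+28+1+1 = 32.

32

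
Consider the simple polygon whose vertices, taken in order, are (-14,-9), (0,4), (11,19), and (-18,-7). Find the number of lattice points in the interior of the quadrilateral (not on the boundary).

Using the shoelace formula, 2A = |[(-14)·4 − 0·(-9)] + [0·19 − 11·4] + [11·(-7) − (-18)·19] + [(-18)·(-9) − (-14)·(-7)]| = 229, so the area is 229/2.
Along each edge there are gcd(|Δx|,|Δy|)+1 lattice points, so counting each shared vertex once the boundary has gcd(14,13) + gcd(11,15) + gcd(29,26) + gcd(4,2) = 1+1+1+2 = 5.
By Pick's theorem A = I + B/2 − 1, so I = 229/2 − 5/2 + 1 = 113.

113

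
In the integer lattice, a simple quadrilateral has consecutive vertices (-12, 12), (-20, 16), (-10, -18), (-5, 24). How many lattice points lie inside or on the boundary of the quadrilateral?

Using the shoelace formula, 2A = |[(-12)·16 − (-20)·12] + [(-20)·(-18) − (-10)·16] + [(-10)·24 − (-5)·(-18)] + [(-5)·12 − (-12)·24]| = 466, so the area is 233.
The number of boundary lattice points is Σ gcd(|Δx|,|Δy|) = gcd(8,4) + gcd(10,34) + gcd(5,42) + gcd(7,12) = 4+2+1+1 = 8.
Pick's theorem gives I = A − B/2 + 1 = 233 − 8/2 + 1 = 230, so the closed region contains I + B = 230 + 8 = 238 lattice points.

238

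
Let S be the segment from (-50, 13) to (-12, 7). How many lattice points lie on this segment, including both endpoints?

3

The number of lattice points on a segment between lattice points is gcd(|Δx|,|Δy|) + 1 = gcd(38,6) + 1 = 2 + 1 = 3.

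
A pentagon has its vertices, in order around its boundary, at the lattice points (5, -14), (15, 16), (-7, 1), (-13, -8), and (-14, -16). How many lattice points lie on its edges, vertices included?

The number of boundary lattice points is Σ gcd(|Δx|,|Δy|) = gcd(10,30) + gcd(22,15) + gcd(6,9) + gcd(1,8) + gcd(19,2) = 10+1+3+1+1 = 16.

16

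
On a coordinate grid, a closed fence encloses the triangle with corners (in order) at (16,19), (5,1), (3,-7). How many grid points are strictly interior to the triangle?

19

Using the shoelace formula, 2A = |[16·1 − 5·19] + [5·(-7) − 3·1] + [3·19 − 16·(-7)]| = 52, so the area is 26.
The number of boundary lattice points is Σ gcd(|Δx|,|Δy|) = gcd(11,18) + gcd(2,8) + gcd(13,26) = 1+2+13 = 16.
By Pick's theorem A = I + B/2 − 1, so I = 26 − 16/2 + 1 = 19.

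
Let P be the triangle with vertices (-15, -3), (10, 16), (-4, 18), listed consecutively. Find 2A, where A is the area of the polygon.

The shoelace formula gives twice the area as |[(-15)·16 − 10·(-3)] + [10·18 − (-4)·16] + [(-4)·(-3) − (-15)·18]| = 316, so the area is 158.

316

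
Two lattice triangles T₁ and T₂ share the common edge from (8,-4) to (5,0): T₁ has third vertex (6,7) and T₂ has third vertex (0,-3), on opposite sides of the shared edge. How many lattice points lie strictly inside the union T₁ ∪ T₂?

The union is the simple quadrilateral with vertices (8,-4), (6,7), (5,0), (0,-3) in order.
By the shoelace formula, twice the signed area is |(8·7 − 6·(-4)) + (6·0 − 5·7) + (5·(-3) − 0·0) + (0·(-4) − 8·(-3))| = 54, so the area is 27.
The number of boundary lattice points is Σ gcd(|Δx|,|Δy|) = gcd(2,11) + gcd(1,7) + gcd(5,3) + gcd(8,1) = 1+1+1+1 = 4.
By Pick's theorem I = A − B/2 + 1 = 27 − 4/2 + 1 = 26.

26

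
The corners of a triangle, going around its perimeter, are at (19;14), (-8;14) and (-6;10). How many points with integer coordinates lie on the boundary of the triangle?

30

Along each edge there are gcd(|Δx|,|Δy|)+1 lattice points, so counting each shared vertex once the boundary has gcd(27,0) + gcd(2,4) + gcd(25,4) = 27+2+1 = 30.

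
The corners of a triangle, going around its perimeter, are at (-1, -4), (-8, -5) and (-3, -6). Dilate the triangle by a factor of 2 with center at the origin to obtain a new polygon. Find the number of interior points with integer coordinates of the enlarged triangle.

21

Using the shoelace formula, 2A = |[(-1)·(-5) − (-8)·(-4)] + [(-8)·(-6) − (-3)·(-5)] + [(-3)·(-4) − (-1)·(-6)]| = 12, so the area is 6.
The number of boundary lattice points is Σ gcd(|Δx|,|Δy|) = gcd(7,1) + gcd(5,1) + gcd(2,2) = 1+1+2 = 4.
Scaling by 2 multiplies the area by 2² = 4 (so the new area is 24) and multiplies the boundary lattice-point count by 2, giving 8.
By Pick's theorem, the interior count of the dilated polygon is 24 − 8/2 + 1 = 21.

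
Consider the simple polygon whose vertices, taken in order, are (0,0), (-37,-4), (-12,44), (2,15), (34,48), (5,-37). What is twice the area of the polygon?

3856

The shoelace formula gives twice the area as |[0·(-4) − (-37)·0] + [(-37)·44 − (-12)·(-4)] + [(-12)·15 − 2·44] + [2·48 − 34·15] + [34·(-37) − 5·48] + [5·0 − 0·(-37)]| = 3856, so the area is 1928.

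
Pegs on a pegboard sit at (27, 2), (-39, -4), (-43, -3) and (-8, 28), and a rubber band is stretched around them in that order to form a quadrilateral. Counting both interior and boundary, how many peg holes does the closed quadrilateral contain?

The shoelace formula gives twice the area as |(27·(-4) − (-39)·2) + ((-39)·(-3) − (-43)·(-4)) + ((-43)·28 − (-8)·(-3)) + ((-8)·2 − 27·28)| = 2085, so the area is 2085/2.
Along each edge there are gcd(|Δx|,|Δy|)+1 lattice points, so counting each shared vertex once the boundary has gcd(66,6) + gcd(4,1) + gcd(35,31) + gcd(35,26) = 6+1+1+1 = 9.
Pick's theorem gives I = A − B/2 + 1 = 2085/2 − 9/2 + 1 = 1039, so the closed region contains I + B = 1039 + 9 = 1048 lattice points.

1048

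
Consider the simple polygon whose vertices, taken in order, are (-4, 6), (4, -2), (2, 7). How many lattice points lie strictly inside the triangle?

By the shoelace formula, twice the signed area is |((-4)·(-2) − 4·6) + (4·7 − 2·(-2)) + (2·6 − (-4)·7)| = 56, so the area is 28.
The number of boundary lattice points is Σ gcd(|Δx|,|Δy|) = gcd(8,8) + gcd(2,9) + gcd(6,1) = 8+1+1 = 10.
By Pick's theorem A = I + B/2 − 1, so I = 28 − 10/2 + 1 = 24.

24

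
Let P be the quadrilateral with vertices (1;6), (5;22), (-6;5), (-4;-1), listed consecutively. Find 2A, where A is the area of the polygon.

152

The shoelace formula gives twice the area as |(1·22 − 5·6) + (5·5 − (-6)·22) + ((-6)·(-1) − (-4)·5) + ((-4)·6 − 1·(-1))| = 152, so the area is 76.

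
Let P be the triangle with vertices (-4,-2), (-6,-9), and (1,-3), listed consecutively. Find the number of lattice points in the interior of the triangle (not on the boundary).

The shoelace formula gives twice the area as |((-4)·(-9) − (-6)·(-2)) + ((-6)·(-3) − 1·(-9)) + (1·(-2) − (-4)·(-3))| = 37, so the area is 18.5.
Summing gcd(|Δx|,|Δy|) over the edges gives the boundary count: gcd(2,7) + gcd(7,6) + gcd(5,1) = 1+1+1 = 3.
Pick's theorem gives I = A − B/2 + 1 = 18.5 − 3/2 + 1 = 18.

18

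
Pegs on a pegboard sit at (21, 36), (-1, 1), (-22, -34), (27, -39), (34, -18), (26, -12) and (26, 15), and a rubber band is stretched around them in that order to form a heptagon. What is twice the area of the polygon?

Using the shoelace formula, 2A = |(21·1 − (-1)·36) + ((-1)·(-34) − (-22)·1) + ((-22)·(-39) − 27·(-34)) + (27·(-18) − 34·(-39)) + (34·(-12) − 26·(-18)) + (26·15 − 26·(-12)) + (26·36 − 21·15)| = 4112, so the area is 2056.

4112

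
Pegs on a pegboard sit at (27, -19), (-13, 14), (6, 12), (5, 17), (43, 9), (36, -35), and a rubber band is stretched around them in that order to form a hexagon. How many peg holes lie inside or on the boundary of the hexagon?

The shoelace formula gives twice the area as |[27·14 − (-13)·(-19)] + [(-13)·12 − 6·14] + [6·17 − 5·12] + [5·9 − 43·17] + [43·(-35) − 36·9] + [36·(-19) − 27·(-35)]| = 2321, so the area is 2321/2.
The number of boundary lattice points is Σ gcd(|Δx|,|Δy|) = gcd(40,33) + gcd(19,2) + gcd(1,5) + gcd(38,8) + gcd(7,44) + gcd(9,16) = 1+1+1+2+1+1 = 7.
Pick's theorem gives I = A − B/2 + 1 = 2321/2 − 7/2 + 1 = 1158, so the closed region contains I + B = 1158 + 7 = 1165 lattice points.

1165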